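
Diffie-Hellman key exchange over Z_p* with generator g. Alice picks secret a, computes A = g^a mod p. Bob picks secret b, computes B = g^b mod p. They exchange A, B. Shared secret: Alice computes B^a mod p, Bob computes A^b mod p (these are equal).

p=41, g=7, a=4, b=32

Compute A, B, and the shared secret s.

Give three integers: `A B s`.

Answer: 23 10 37

Derivation:
A = 7^4 mod 41  (bits of 4 = 100)
  bit 0 = 1: r = r^2 * 7 mod 41 = 1^2 * 7 = 1*7 = 7
  bit 1 = 0: r = r^2 mod 41 = 7^2 = 8
  bit 2 = 0: r = r^2 mod 41 = 8^2 = 23
  -> A = 23
B = 7^32 mod 41  (bits of 32 = 100000)
  bit 0 = 1: r = r^2 * 7 mod 41 = 1^2 * 7 = 1*7 = 7
  bit 1 = 0: r = r^2 mod 41 = 7^2 = 8
  bit 2 = 0: r = r^2 mod 41 = 8^2 = 23
  bit 3 = 0: r = r^2 mod 41 = 23^2 = 37
  bit 4 = 0: r = r^2 mod 41 = 37^2 = 16
  bit 5 = 0: r = r^2 mod 41 = 16^2 = 10
  -> B = 10
s = B^a = 10^4 mod 41  (bits of 4 = 100)
  bit 0 = 1: r = r^2 * 10 mod 41 = 1^2 * 10 = 1*10 = 10
  bit 1 = 0: r = r^2 mod 41 = 10^2 = 18
  bit 2 = 0: r = r^2 mod 41 = 18^2 = 37
  -> s = B^a = 37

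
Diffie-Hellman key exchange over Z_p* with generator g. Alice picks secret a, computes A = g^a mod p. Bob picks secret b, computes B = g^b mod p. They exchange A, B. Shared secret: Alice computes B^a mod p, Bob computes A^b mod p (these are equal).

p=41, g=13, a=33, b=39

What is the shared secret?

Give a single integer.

A = 13^33 mod 41  (bits of 33 = 100001)
  bit 0 = 1: r = r^2 * 13 mod 41 = 1^2 * 13 = 1*13 = 13
  bit 1 = 0: r = r^2 mod 41 = 13^2 = 5
  bit 2 = 0: r = r^2 mod 41 = 5^2 = 25
  bit 3 = 0: r = r^2 mod 41 = 25^2 = 10
  bit 4 = 0: r = r^2 mod 41 = 10^2 = 18
  bit 5 = 1: r = r^2 * 13 mod 41 = 18^2 * 13 = 37*13 = 30
  -> A = 30
B = 13^39 mod 41  (bits of 39 = 100111)
  bit 0 = 1: r = r^2 * 13 mod 41 = 1^2 * 13 = 1*13 = 13
  bit 1 = 0: r = r^2 mod 41 = 13^2 = 5
  bit 2 = 0: r = r^2 mod 41 = 5^2 = 25
  bit 3 = 1: r = r^2 * 13 mod 41 = 25^2 * 13 = 10*13 = 7
  bit 4 = 1: r = r^2 * 13 mod 41 = 7^2 * 13 = 8*13 = 22
  bit 5 = 1: r = r^2 * 13 mod 41 = 22^2 * 13 = 33*13 = 19
  -> B = 19
s = B^a = 19^33 mod 41  (bits of 33 = 100001)
  bit 0 = 1: r = r^2 * 19 mod 41 = 1^2 * 19 = 1*19 = 19
  bit 1 = 0: r = r^2 mod 41 = 19^2 = 33
  bit 2 = 0: r = r^2 mod 41 = 33^2 = 23
  bit 3 = 0: r = r^2 mod 41 = 23^2 = 37
  bit 4 = 0: r = r^2 mod 41 = 37^2 = 16
  bit 5 = 1: r = r^2 * 19 mod 41 = 16^2 * 19 = 10*19 = 26
  -> s = B^a = 26

Answer: 26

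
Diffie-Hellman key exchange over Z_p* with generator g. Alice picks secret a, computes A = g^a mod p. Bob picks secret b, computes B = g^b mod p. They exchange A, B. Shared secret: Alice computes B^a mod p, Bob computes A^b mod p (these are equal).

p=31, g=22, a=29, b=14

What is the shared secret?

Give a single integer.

A = 22^29 mod 31  (bits of 29 = 11101)
  bit 0 = 1: r = r^2 * 22 mod 31 = 1^2 * 22 = 1*22 = 22
  bit 1 = 1: r = r^2 * 22 mod 31 = 22^2 * 22 = 19*22 = 15
  bit 2 = 1: r = r^2 * 22 mod 31 = 15^2 * 22 = 8*22 = 21
  bit 3 = 0: r = r^2 mod 31 = 21^2 = 7
  bit 4 = 1: r = r^2 * 22 mod 31 = 7^2 * 22 = 18*22 = 24
  -> A = 24
B = 22^14 mod 31  (bits of 14 = 1110)
  bit 0 = 1: r = r^2 * 22 mod 31 = 1^2 * 22 = 1*22 = 22
  bit 1 = 1: r = r^2 * 22 mod 31 = 22^2 * 22 = 19*22 = 15
  bit 2 = 1: r = r^2 * 22 mod 31 = 15^2 * 22 = 8*22 = 21
  bit 3 = 0: r = r^2 mod 31 = 21^2 = 7
  -> B = 7
s = B^a = 7^29 mod 31  (bits of 29 = 11101)
  bit 0 = 1: r = r^2 * 7 mod 31 = 1^2 * 7 = 1*7 = 7
  bit 1 = 1: r = r^2 * 7 mod 31 = 7^2 * 7 = 18*7 = 2
  bit 2 = 1: r = r^2 * 7 mod 31 = 2^2 * 7 = 4*7 = 28
  bit 3 = 0: r = r^2 mod 31 = 28^2 = 9
  bit 4 = 1: r = r^2 * 7 mod 31 = 9^2 * 7 = 19*7 = 9
  -> s = B^a = 9

Answer: 9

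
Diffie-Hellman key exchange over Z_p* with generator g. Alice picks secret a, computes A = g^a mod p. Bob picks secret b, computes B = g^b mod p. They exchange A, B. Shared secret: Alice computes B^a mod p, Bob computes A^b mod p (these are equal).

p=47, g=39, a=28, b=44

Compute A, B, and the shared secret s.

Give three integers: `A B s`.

Answer: 9 36 18

Derivation:
A = 39^28 mod 47  (bits of 28 = 11100)
  bit 0 = 1: r = r^2 * 39 mod 47 = 1^2 * 39 = 1*39 = 39
  bit 1 = 1: r = r^2 * 39 mod 47 = 39^2 * 39 = 17*39 = 5
  bit 2 = 1: r = r^2 * 39 mod 47 = 5^2 * 39 = 25*39 = 35
  bit 3 = 0: r = r^2 mod 47 = 35^2 = 3
  bit 4 = 0: r = r^2 mod 47 = 3^2 = 9
  -> A = 9
B = 39^44 mod 47  (bits of 44 = 101100)
  bit 0 = 1: r = r^2 * 39 mod 47 = 1^2 * 39 = 1*39 = 39
  bit 1 = 0: r = r^2 mod 47 = 39^2 = 17
  bit 2 = 1: r = r^2 * 39 mod 47 = 17^2 * 39 = 7*39 = 38
  bit 3 = 1: r = r^2 * 39 mod 47 = 38^2 * 39 = 34*39 = 10
  bit 4 = 0: r = r^2 mod 47 = 10^2 = 6
  bit 5 = 0: r = r^2 mod 47 = 6^2 = 36
  -> B = 36
s = B^a = 36^28 mod 47  (bits of 28 = 11100)
  bit 0 = 1: r = r^2 * 36 mod 47 = 1^2 * 36 = 1*36 = 36
  bit 1 = 1: r = r^2 * 36 mod 47 = 36^2 * 36 = 27*36 = 32
  bit 2 = 1: r = r^2 * 36 mod 47 = 32^2 * 36 = 37*36 = 16
  bit 3 = 0: r = r^2 mod 47 = 16^2 = 21
  bit 4 = 0: r = r^2 mod 47 = 21^2 = 18
  -> s = B^a = 18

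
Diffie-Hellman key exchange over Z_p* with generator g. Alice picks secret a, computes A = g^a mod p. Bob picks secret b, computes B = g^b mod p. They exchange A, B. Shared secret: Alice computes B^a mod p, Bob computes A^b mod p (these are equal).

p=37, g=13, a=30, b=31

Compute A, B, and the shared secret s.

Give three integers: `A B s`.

Answer: 27 18 27

Derivation:
A = 13^30 mod 37  (bits of 30 = 11110)
  bit 0 = 1: r = r^2 * 13 mod 37 = 1^2 * 13 = 1*13 = 13
  bit 1 = 1: r = r^2 * 13 mod 37 = 13^2 * 13 = 21*13 = 14
  bit 2 = 1: r = r^2 * 13 mod 37 = 14^2 * 13 = 11*13 = 32
  bit 3 = 1: r = r^2 * 13 mod 37 = 32^2 * 13 = 25*13 = 29
  bit 4 = 0: r = r^2 mod 37 = 29^2 = 27
  -> A = 27
B = 13^31 mod 37  (bits of 31 = 11111)
  bit 0 = 1: r = r^2 * 13 mod 37 = 1^2 * 13 = 1*13 = 13
  bit 1 = 1: r = r^2 * 13 mod 37 = 13^2 * 13 = 21*13 = 14
  bit 2 = 1: r = r^2 * 13 mod 37 = 14^2 * 13 = 11*13 = 32
  bit 3 = 1: r = r^2 * 13 mod 37 = 32^2 * 13 = 25*13 = 29
  bit 4 = 1: r = r^2 * 13 mod 37 = 29^2 * 13 = 27*13 = 18
  -> B = 18
s = B^a = 18^30 mod 37  (bits of 30 = 11110)
  bit 0 = 1: r = r^2 * 18 mod 37 = 1^2 * 18 = 1*18 = 18
  bit 1 = 1: r = r^2 * 18 mod 37 = 18^2 * 18 = 28*18 = 23
  bit 2 = 1: r = r^2 * 18 mod 37 = 23^2 * 18 = 11*18 = 13
  bit 3 = 1: r = r^2 * 18 mod 37 = 13^2 * 18 = 21*18 = 8
  bit 4 = 0: r = r^2 mod 37 = 8^2 = 27
  -> s = B^a = 27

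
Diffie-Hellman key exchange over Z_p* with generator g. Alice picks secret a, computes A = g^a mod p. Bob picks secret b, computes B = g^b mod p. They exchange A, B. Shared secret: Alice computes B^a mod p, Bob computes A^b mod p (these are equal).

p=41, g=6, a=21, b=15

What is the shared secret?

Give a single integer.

A = 6^21 mod 41  (bits of 21 = 10101)
  bit 0 = 1: r = r^2 * 6 mod 41 = 1^2 * 6 = 1*6 = 6
  bit 1 = 0: r = r^2 mod 41 = 6^2 = 36
  bit 2 = 1: r = r^2 * 6 mod 41 = 36^2 * 6 = 25*6 = 27
  bit 3 = 0: r = r^2 mod 41 = 27^2 = 32
  bit 4 = 1: r = r^2 * 6 mod 41 = 32^2 * 6 = 40*6 = 35
  -> A = 35
B = 6^15 mod 41  (bits of 15 = 1111)
  bit 0 = 1: r = r^2 * 6 mod 41 = 1^2 * 6 = 1*6 = 6
  bit 1 = 1: r = r^2 * 6 mod 41 = 6^2 * 6 = 36*6 = 11
  bit 2 = 1: r = r^2 * 6 mod 41 = 11^2 * 6 = 39*6 = 29
  bit 3 = 1: r = r^2 * 6 mod 41 = 29^2 * 6 = 21*6 = 3
  -> B = 3
s = B^a = 3^21 mod 41  (bits of 21 = 10101)
  bit 0 = 1: r = r^2 * 3 mod 41 = 1^2 * 3 = 1*3 = 3
  bit 1 = 0: r = r^2 mod 41 = 3^2 = 9
  bit 2 = 1: r = r^2 * 3 mod 41 = 9^2 * 3 = 40*3 = 38
  bit 3 = 0: r = r^2 mod 41 = 38^2 = 9
  bit 4 = 1: r = r^2 * 3 mod 41 = 9^2 * 3 = 40*3 = 38
  -> s = B^a = 38

Answer: 38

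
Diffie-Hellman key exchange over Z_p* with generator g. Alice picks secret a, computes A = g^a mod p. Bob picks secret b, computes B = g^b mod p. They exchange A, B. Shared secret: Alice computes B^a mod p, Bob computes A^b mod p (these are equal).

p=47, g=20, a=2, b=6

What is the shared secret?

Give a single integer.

A = 20^2 mod 47  (bits of 2 = 10)
  bit 0 = 1: r = r^2 * 20 mod 47 = 1^2 * 20 = 1*20 = 20
  bit 1 = 0: r = r^2 mod 47 = 20^2 = 24
  -> A = 24
B = 20^6 mod 47  (bits of 6 = 110)
  bit 0 = 1: r = r^2 * 20 mod 47 = 1^2 * 20 = 1*20 = 20
  bit 1 = 1: r = r^2 * 20 mod 47 = 20^2 * 20 = 24*20 = 10
  bit 2 = 0: r = r^2 mod 47 = 10^2 = 6
  -> B = 6
s = B^a = 6^2 mod 47  (bits of 2 = 10)
  bit 0 = 1: r = r^2 * 6 mod 47 = 1^2 * 6 = 1*6 = 6
  bit 1 = 0: r = r^2 mod 47 = 6^2 = 36
  -> s = B^a = 36

Answer: 36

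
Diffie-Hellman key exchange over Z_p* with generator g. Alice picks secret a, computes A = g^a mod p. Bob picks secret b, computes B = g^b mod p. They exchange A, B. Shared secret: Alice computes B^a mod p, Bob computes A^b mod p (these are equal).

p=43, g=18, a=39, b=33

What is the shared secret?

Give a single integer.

Answer: 2

Derivation:
A = 18^39 mod 43  (bits of 39 = 100111)
  bit 0 = 1: r = r^2 * 18 mod 43 = 1^2 * 18 = 1*18 = 18
  bit 1 = 0: r = r^2 mod 43 = 18^2 = 23
  bit 2 = 0: r = r^2 mod 43 = 23^2 = 13
  bit 3 = 1: r = r^2 * 18 mod 43 = 13^2 * 18 = 40*18 = 32
  bit 4 = 1: r = r^2 * 18 mod 43 = 32^2 * 18 = 35*18 = 28
  bit 5 = 1: r = r^2 * 18 mod 43 = 28^2 * 18 = 10*18 = 8
  -> A = 8
B = 18^33 mod 43  (bits of 33 = 100001)
  bit 0 = 1: r = r^2 * 18 mod 43 = 1^2 * 18 = 1*18 = 18
  bit 1 = 0: r = r^2 mod 43 = 18^2 = 23
  bit 2 = 0: r = r^2 mod 43 = 23^2 = 13
  bit 3 = 0: r = r^2 mod 43 = 13^2 = 40
  bit 4 = 0: r = r^2 mod 43 = 40^2 = 9
  bit 5 = 1: r = r^2 * 18 mod 43 = 9^2 * 18 = 38*18 = 39
  -> B = 39
s = B^a = 39^39 mod 43  (bits of 39 = 100111)
  bit 0 = 1: r = r^2 * 39 mod 43 = 1^2 * 39 = 1*39 = 39
  bit 1 = 0: r = r^2 mod 43 = 39^2 = 16
  bit 2 = 0: r = r^2 mod 43 = 16^2 = 41
  bit 3 = 1: r = r^2 * 39 mod 43 = 41^2 * 39 = 4*39 = 27
  bit 4 = 1: r = r^2 * 39 mod 43 = 27^2 * 39 = 41*39 = 8
  bit 5 = 1: r = r^2 * 39 mod 43 = 8^2 * 39 = 21*39 = 2
  -> s = B^a = 2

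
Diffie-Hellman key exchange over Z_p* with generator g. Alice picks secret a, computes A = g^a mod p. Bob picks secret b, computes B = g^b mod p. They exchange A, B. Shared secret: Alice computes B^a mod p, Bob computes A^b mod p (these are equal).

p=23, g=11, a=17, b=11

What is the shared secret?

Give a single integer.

Answer: 22

Derivation:
A = 11^17 mod 23  (bits of 17 = 10001)
  bit 0 = 1: r = r^2 * 11 mod 23 = 1^2 * 11 = 1*11 = 11
  bit 1 = 0: r = r^2 mod 23 = 11^2 = 6
  bit 2 = 0: r = r^2 mod 23 = 6^2 = 13
  bit 3 = 0: r = r^2 mod 23 = 13^2 = 8
  bit 4 = 1: r = r^2 * 11 mod 23 = 8^2 * 11 = 18*11 = 14
  -> A = 14
B = 11^11 mod 23  (bits of 11 = 1011)
  bit 0 = 1: r = r^2 * 11 mod 23 = 1^2 * 11 = 1*11 = 11
  bit 1 = 0: r = r^2 mod 23 = 11^2 = 6
  bit 2 = 1: r = r^2 * 11 mod 23 = 6^2 * 11 = 13*11 = 5
  bit 3 = 1: r = r^2 * 11 mod 23 = 5^2 * 11 = 2*11 = 22
  -> B = 22
s = B^a = 22^17 mod 23  (bits of 17 = 10001)
  bit 0 = 1: r = r^2 * 22 mod 23 = 1^2 * 22 = 1*22 = 22
  bit 1 = 0: r = r^2 mod 23 = 22^2 = 1
  bit 2 = 0: r = r^2 mod 23 = 1^2 = 1
  bit 3 = 0: r = r^2 mod 23 = 1^2 = 1
  bit 4 = 1: r = r^2 * 22 mod 23 = 1^2 * 22 = 1*22 = 22
  -> s = B^a = 22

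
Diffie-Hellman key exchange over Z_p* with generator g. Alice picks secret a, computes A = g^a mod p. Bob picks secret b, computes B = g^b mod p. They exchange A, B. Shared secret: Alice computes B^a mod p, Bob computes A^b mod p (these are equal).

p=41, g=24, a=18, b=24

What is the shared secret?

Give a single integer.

A = 24^18 mod 41  (bits of 18 = 10010)
  bit 0 = 1: r = r^2 * 24 mod 41 = 1^2 * 24 = 1*24 = 24
  bit 1 = 0: r = r^2 mod 41 = 24^2 = 2
  bit 2 = 0: r = r^2 mod 41 = 2^2 = 4
  bit 3 = 1: r = r^2 * 24 mod 41 = 4^2 * 24 = 16*24 = 15
  bit 4 = 0: r = r^2 mod 41 = 15^2 = 20
  -> A = 20
B = 24^24 mod 41  (bits of 24 = 11000)
  bit 0 = 1: r = r^2 * 24 mod 41 = 1^2 * 24 = 1*24 = 24
  bit 1 = 1: r = r^2 * 24 mod 41 = 24^2 * 24 = 2*24 = 7
  bit 2 = 0: r = r^2 mod 41 = 7^2 = 8
  bit 3 = 0: r = r^2 mod 41 = 8^2 = 23
  bit 4 = 0: r = r^2 mod 41 = 23^2 = 37
  -> B = 37
s = B^a = 37^18 mod 41  (bits of 18 = 10010)
  bit 0 = 1: r = r^2 * 37 mod 41 = 1^2 * 37 = 1*37 = 37
  bit 1 = 0: r = r^2 mod 41 = 37^2 = 16
  bit 2 = 0: r = r^2 mod 41 = 16^2 = 10
  bit 3 = 1: r = r^2 * 37 mod 41 = 10^2 * 37 = 18*37 = 10
  bit 4 = 0: r = r^2 mod 41 = 10^2 = 18
  -> s = B^a = 18

Answer: 18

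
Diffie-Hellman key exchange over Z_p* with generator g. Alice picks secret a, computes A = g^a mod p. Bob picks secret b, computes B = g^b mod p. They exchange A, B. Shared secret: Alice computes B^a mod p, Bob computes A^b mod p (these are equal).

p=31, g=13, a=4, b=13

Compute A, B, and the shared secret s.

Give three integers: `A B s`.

A = 13^4 mod 31  (bits of 4 = 100)
  bit 0 = 1: r = r^2 * 13 mod 31 = 1^2 * 13 = 1*13 = 13
  bit 1 = 0: r = r^2 mod 31 = 13^2 = 14
  bit 2 = 0: r = r^2 mod 31 = 14^2 = 10
  -> A = 10
B = 13^13 mod 31  (bits of 13 = 1101)
  bit 0 = 1: r = r^2 * 13 mod 31 = 1^2 * 13 = 1*13 = 13
  bit 1 = 1: r = r^2 * 13 mod 31 = 13^2 * 13 = 14*13 = 27
  bit 2 = 0: r = r^2 mod 31 = 27^2 = 16
  bit 3 = 1: r = r^2 * 13 mod 31 = 16^2 * 13 = 8*13 = 11
  -> B = 11
s = B^a = 11^4 mod 31  (bits of 4 = 100)
  bit 0 = 1: r = r^2 * 11 mod 31 = 1^2 * 11 = 1*11 = 11
  bit 1 = 0: r = r^2 mod 31 = 11^2 = 28
  bit 2 = 0: r = r^2 mod 31 = 28^2 = 9
  -> s = B^a = 9

Answer: 10 11 9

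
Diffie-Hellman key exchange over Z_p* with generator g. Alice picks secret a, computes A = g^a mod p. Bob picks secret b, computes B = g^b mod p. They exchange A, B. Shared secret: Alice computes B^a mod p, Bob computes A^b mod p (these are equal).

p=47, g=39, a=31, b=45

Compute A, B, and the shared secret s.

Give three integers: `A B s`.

Answer: 45 41 23

Derivation:
A = 39^31 mod 47  (bits of 31 = 11111)
  bit 0 = 1: r = r^2 * 39 mod 47 = 1^2 * 39 = 1*39 = 39
  bit 1 = 1: r = r^2 * 39 mod 47 = 39^2 * 39 = 17*39 = 5
  bit 2 = 1: r = r^2 * 39 mod 47 = 5^2 * 39 = 25*39 = 35
  bit 3 = 1: r = r^2 * 39 mod 47 = 35^2 * 39 = 3*39 = 23
  bit 4 = 1: r = r^2 * 39 mod 47 = 23^2 * 39 = 12*39 = 45
  -> A = 45
B = 39^45 mod 47  (bits of 45 = 101101)
  bit 0 = 1: r = r^2 * 39 mod 47 = 1^2 * 39 = 1*39 = 39
  bit 1 = 0: r = r^2 mod 47 = 39^2 = 17
  bit 2 = 1: r = r^2 * 39 mod 47 = 17^2 * 39 = 7*39 = 38
  bit 3 = 1: r = r^2 * 39 mod 47 = 38^2 * 39 = 34*39 = 10
  bit 4 = 0: r = r^2 mod 47 = 10^2 = 6
  bit 5 = 1: r = r^2 * 39 mod 47 = 6^2 * 39 = 36*39 = 41
  -> B = 41
s = B^a = 41^31 mod 47  (bits of 31 = 11111)
  bit 0 = 1: r = r^2 * 41 mod 47 = 1^2 * 41 = 1*41 = 41
  bit 1 = 1: r = r^2 * 41 mod 47 = 41^2 * 41 = 36*41 = 19
  bit 2 = 1: r = r^2 * 41 mod 47 = 19^2 * 41 = 32*41 = 43
  bit 3 = 1: r = r^2 * 41 mod 47 = 43^2 * 41 = 16*41 = 45
  bit 4 = 1: r = r^2 * 41 mod 47 = 45^2 * 41 = 4*41 = 23
  -> s = B^a = 23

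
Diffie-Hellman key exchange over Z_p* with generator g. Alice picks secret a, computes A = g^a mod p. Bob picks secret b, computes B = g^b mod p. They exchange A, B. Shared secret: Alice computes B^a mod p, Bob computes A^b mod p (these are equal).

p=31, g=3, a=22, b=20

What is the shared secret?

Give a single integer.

A = 3^22 mod 31  (bits of 22 = 10110)
  bit 0 = 1: r = r^2 * 3 mod 31 = 1^2 * 3 = 1*3 = 3
  bit 1 = 0: r = r^2 mod 31 = 3^2 = 9
  bit 2 = 1: r = r^2 * 3 mod 31 = 9^2 * 3 = 19*3 = 26
  bit 3 = 1: r = r^2 * 3 mod 31 = 26^2 * 3 = 25*3 = 13
  bit 4 = 0: r = r^2 mod 31 = 13^2 = 14
  -> A = 14
B = 3^20 mod 31  (bits of 20 = 10100)
  bit 0 = 1: r = r^2 * 3 mod 31 = 1^2 * 3 = 1*3 = 3
  bit 1 = 0: r = r^2 mod 31 = 3^2 = 9
  bit 2 = 1: r = r^2 * 3 mod 31 = 9^2 * 3 = 19*3 = 26
  bit 3 = 0: r = r^2 mod 31 = 26^2 = 25
  bit 4 = 0: r = r^2 mod 31 = 25^2 = 5
  -> B = 5
s = B^a = 5^22 mod 31  (bits of 22 = 10110)
  bit 0 = 1: r = r^2 * 5 mod 31 = 1^2 * 5 = 1*5 = 5
  bit 1 = 0: r = r^2 mod 31 = 5^2 = 25
  bit 2 = 1: r = r^2 * 5 mod 31 = 25^2 * 5 = 5*5 = 25
  bit 3 = 1: r = r^2 * 5 mod 31 = 25^2 * 5 = 5*5 = 25
  bit 4 = 0: r = r^2 mod 31 = 25^2 = 5
  -> s = B^a = 5

Answer: 5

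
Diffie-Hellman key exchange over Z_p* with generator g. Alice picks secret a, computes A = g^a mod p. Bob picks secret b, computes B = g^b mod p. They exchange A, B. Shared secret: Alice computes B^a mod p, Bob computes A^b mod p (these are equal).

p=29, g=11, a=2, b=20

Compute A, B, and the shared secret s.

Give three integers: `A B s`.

Answer: 5 20 23

Derivation:
A = 11^2 mod 29  (bits of 2 = 10)
  bit 0 = 1: r = r^2 * 11 mod 29 = 1^2 * 11 = 1*11 = 11
  bit 1 = 0: r = r^2 mod 29 = 11^2 = 5
  -> A = 5
B = 11^20 mod 29  (bits of 20 = 10100)
  bit 0 = 1: r = r^2 * 11 mod 29 = 1^2 * 11 = 1*11 = 11
  bit 1 = 0: r = r^2 mod 29 = 11^2 = 5
  bit 2 = 1: r = r^2 * 11 mod 29 = 5^2 * 11 = 25*11 = 14
  bit 3 = 0: r = r^2 mod 29 = 14^2 = 22
  bit 4 = 0: r = r^2 mod 29 = 22^2 = 20
  -> B = 20
s = B^a = 20^2 mod 29  (bits of 2 = 10)
  bit 0 = 1: r = r^2 * 20 mod 29 = 1^2 * 20 = 1*20 = 20
  bit 1 = 0: r = r^2 mod 29 = 20^2 = 23
  -> s = B^a = 23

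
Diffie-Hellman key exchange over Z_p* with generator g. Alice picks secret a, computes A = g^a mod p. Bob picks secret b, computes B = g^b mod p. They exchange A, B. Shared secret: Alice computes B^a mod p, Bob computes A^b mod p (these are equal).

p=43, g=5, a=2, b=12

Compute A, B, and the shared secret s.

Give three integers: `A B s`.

A = 5^2 mod 43  (bits of 2 = 10)
  bit 0 = 1: r = r^2 * 5 mod 43 = 1^2 * 5 = 1*5 = 5
  bit 1 = 0: r = r^2 mod 43 = 5^2 = 25
  -> A = 25
B = 5^12 mod 43  (bits of 12 = 1100)
  bit 0 = 1: r = r^2 * 5 mod 43 = 1^2 * 5 = 1*5 = 5
  bit 1 = 1: r = r^2 * 5 mod 43 = 5^2 * 5 = 25*5 = 39
  bit 2 = 0: r = r^2 mod 43 = 39^2 = 16
  bit 3 = 0: r = r^2 mod 43 = 16^2 = 41
  -> B = 41
s = B^a = 41^2 mod 43  (bits of 2 = 10)
  bit 0 = 1: r = r^2 * 41 mod 43 = 1^2 * 41 = 1*41 = 41
  bit 1 = 0: r = r^2 mod 43 = 41^2 = 4
  -> s = B^a = 4

Answer: 25 41 4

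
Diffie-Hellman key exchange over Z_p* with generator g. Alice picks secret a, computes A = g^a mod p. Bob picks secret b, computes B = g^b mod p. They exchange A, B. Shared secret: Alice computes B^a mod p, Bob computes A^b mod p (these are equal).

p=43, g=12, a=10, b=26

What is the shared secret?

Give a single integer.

A = 12^10 mod 43  (bits of 10 = 1010)
  bit 0 = 1: r = r^2 * 12 mod 43 = 1^2 * 12 = 1*12 = 12
  bit 1 = 0: r = r^2 mod 43 = 12^2 = 15
  bit 2 = 1: r = r^2 * 12 mod 43 = 15^2 * 12 = 10*12 = 34
  bit 3 = 0: r = r^2 mod 43 = 34^2 = 38
  -> A = 38
B = 12^26 mod 43  (bits of 26 = 11010)
  bit 0 = 1: r = r^2 * 12 mod 43 = 1^2 * 12 = 1*12 = 12
  bit 1 = 1: r = r^2 * 12 mod 43 = 12^2 * 12 = 15*12 = 8
  bit 2 = 0: r = r^2 mod 43 = 8^2 = 21
  bit 3 = 1: r = r^2 * 12 mod 43 = 21^2 * 12 = 11*12 = 3
  bit 4 = 0: r = r^2 mod 43 = 3^2 = 9
  -> B = 9
s = B^a = 9^10 mod 43  (bits of 10 = 1010)
  bit 0 = 1: r = r^2 * 9 mod 43 = 1^2 * 9 = 1*9 = 9
  bit 1 = 0: r = r^2 mod 43 = 9^2 = 38
  bit 2 = 1: r = r^2 * 9 mod 43 = 38^2 * 9 = 25*9 = 10
  bit 3 = 0: r = r^2 mod 43 = 10^2 = 14
  -> s = B^a = 14

Answer: 14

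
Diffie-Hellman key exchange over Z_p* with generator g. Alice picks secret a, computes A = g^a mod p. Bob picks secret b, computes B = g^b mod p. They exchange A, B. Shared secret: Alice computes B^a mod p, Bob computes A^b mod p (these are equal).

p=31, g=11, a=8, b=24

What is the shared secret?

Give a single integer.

A = 11^8 mod 31  (bits of 8 = 1000)
  bit 0 = 1: r = r^2 * 11 mod 31 = 1^2 * 11 = 1*11 = 11
  bit 1 = 0: r = r^2 mod 31 = 11^2 = 28
  bit 2 = 0: r = r^2 mod 31 = 28^2 = 9
  bit 3 = 0: r = r^2 mod 31 = 9^2 = 19
  -> A = 19
B = 11^24 mod 31  (bits of 24 = 11000)
  bit 0 = 1: r = r^2 * 11 mod 31 = 1^2 * 11 = 1*11 = 11
  bit 1 = 1: r = r^2 * 11 mod 31 = 11^2 * 11 = 28*11 = 29
  bit 2 = 0: r = r^2 mod 31 = 29^2 = 4
  bit 3 = 0: r = r^2 mod 31 = 4^2 = 16
  bit 4 = 0: r = r^2 mod 31 = 16^2 = 8
  -> B = 8
s = B^a = 8^8 mod 31  (bits of 8 = 1000)
  bit 0 = 1: r = r^2 * 8 mod 31 = 1^2 * 8 = 1*8 = 8
  bit 1 = 0: r = r^2 mod 31 = 8^2 = 2
  bit 2 = 0: r = r^2 mod 31 = 2^2 = 4
  bit 3 = 0: r = r^2 mod 31 = 4^2 = 16
  -> s = B^a = 16

Answer: 16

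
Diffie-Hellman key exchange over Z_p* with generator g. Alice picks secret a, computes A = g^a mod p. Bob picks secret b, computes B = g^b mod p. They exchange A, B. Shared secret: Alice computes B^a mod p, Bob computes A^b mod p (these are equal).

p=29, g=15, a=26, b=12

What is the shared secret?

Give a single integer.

Answer: 20

Derivation:
A = 15^26 mod 29  (bits of 26 = 11010)
  bit 0 = 1: r = r^2 * 15 mod 29 = 1^2 * 15 = 1*15 = 15
  bit 1 = 1: r = r^2 * 15 mod 29 = 15^2 * 15 = 22*15 = 11
  bit 2 = 0: r = r^2 mod 29 = 11^2 = 5
  bit 3 = 1: r = r^2 * 15 mod 29 = 5^2 * 15 = 25*15 = 27
  bit 4 = 0: r = r^2 mod 29 = 27^2 = 4
  -> A = 4
B = 15^12 mod 29  (bits of 12 = 1100)
  bit 0 = 1: r = r^2 * 15 mod 29 = 1^2 * 15 = 1*15 = 15
  bit 1 = 1: r = r^2 * 15 mod 29 = 15^2 * 15 = 22*15 = 11
  bit 2 = 0: r = r^2 mod 29 = 11^2 = 5
  bit 3 = 0: r = r^2 mod 29 = 5^2 = 25
  -> B = 25
s = B^a = 25^26 mod 29  (bits of 26 = 11010)
  bit 0 = 1: r = r^2 * 25 mod 29 = 1^2 * 25 = 1*25 = 25
  bit 1 = 1: r = r^2 * 25 mod 29 = 25^2 * 25 = 16*25 = 23
  bit 2 = 0: r = r^2 mod 29 = 23^2 = 7
  bit 3 = 1: r = r^2 * 25 mod 29 = 7^2 * 25 = 20*25 = 7
  bit 4 = 0: r = r^2 mod 29 = 7^2 = 20
  -> s = B^a = 20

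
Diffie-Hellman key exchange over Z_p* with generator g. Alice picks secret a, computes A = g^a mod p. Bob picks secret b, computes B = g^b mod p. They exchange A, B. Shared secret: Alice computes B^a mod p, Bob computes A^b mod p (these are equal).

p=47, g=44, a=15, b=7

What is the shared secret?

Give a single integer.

A = 44^15 mod 47  (bits of 15 = 1111)
  bit 0 = 1: r = r^2 * 44 mod 47 = 1^2 * 44 = 1*44 = 44
  bit 1 = 1: r = r^2 * 44 mod 47 = 44^2 * 44 = 9*44 = 20
  bit 2 = 1: r = r^2 * 44 mod 47 = 20^2 * 44 = 24*44 = 22
  bit 3 = 1: r = r^2 * 44 mod 47 = 22^2 * 44 = 14*44 = 5
  -> A = 5
B = 44^7 mod 47  (bits of 7 = 111)
  bit 0 = 1: r = r^2 * 44 mod 47 = 1^2 * 44 = 1*44 = 44
  bit 1 = 1: r = r^2 * 44 mod 47 = 44^2 * 44 = 9*44 = 20
  bit 2 = 1: r = r^2 * 44 mod 47 = 20^2 * 44 = 24*44 = 22
  -> B = 22
s = B^a = 22^15 mod 47  (bits of 15 = 1111)
  bit 0 = 1: r = r^2 * 22 mod 47 = 1^2 * 22 = 1*22 = 22
  bit 1 = 1: r = r^2 * 22 mod 47 = 22^2 * 22 = 14*22 = 26
  bit 2 = 1: r = r^2 * 22 mod 47 = 26^2 * 22 = 18*22 = 20
  bit 3 = 1: r = r^2 * 22 mod 47 = 20^2 * 22 = 24*22 = 11
  -> s = B^a = 11

Answer: 11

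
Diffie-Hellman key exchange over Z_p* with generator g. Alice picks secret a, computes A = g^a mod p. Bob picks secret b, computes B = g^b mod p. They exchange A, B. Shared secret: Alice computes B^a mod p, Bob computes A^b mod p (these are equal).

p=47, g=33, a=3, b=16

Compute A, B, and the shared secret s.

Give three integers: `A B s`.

A = 33^3 mod 47  (bits of 3 = 11)
  bit 0 = 1: r = r^2 * 33 mod 47 = 1^2 * 33 = 1*33 = 33
  bit 1 = 1: r = r^2 * 33 mod 47 = 33^2 * 33 = 8*33 = 29
  -> A = 29
B = 33^16 mod 47  (bits of 16 = 10000)
  bit 0 = 1: r = r^2 * 33 mod 47 = 1^2 * 33 = 1*33 = 33
  bit 1 = 0: r = r^2 mod 47 = 33^2 = 8
  bit 2 = 0: r = r^2 mod 47 = 8^2 = 17
  bit 3 = 0: r = r^2 mod 47 = 17^2 = 7
  bit 4 = 0: r = r^2 mod 47 = 7^2 = 2
  -> B = 2
s = B^a = 2^3 mod 47  (bits of 3 = 11)
  bit 0 = 1: r = r^2 * 2 mod 47 = 1^2 * 2 = 1*2 = 2
  bit 1 = 1: r = r^2 * 2 mod 47 = 2^2 * 2 = 4*2 = 8
  -> s = B^a = 8

Answer: 29 2 8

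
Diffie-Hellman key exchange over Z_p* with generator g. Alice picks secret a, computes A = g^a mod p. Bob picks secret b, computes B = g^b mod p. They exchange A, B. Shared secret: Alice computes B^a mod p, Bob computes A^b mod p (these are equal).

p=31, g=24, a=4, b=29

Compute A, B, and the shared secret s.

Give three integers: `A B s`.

Answer: 14 22 20

Derivation:
A = 24^4 mod 31  (bits of 4 = 100)
  bit 0 = 1: r = r^2 * 24 mod 31 = 1^2 * 24 = 1*24 = 24
  bit 1 = 0: r = r^2 mod 31 = 24^2 = 18
  bit 2 = 0: r = r^2 mod 31 = 18^2 = 14
  -> A = 14
B = 24^29 mod 31  (bits of 29 = 11101)
  bit 0 = 1: r = r^2 * 24 mod 31 = 1^2 * 24 = 1*24 = 24
  bit 1 = 1: r = r^2 * 24 mod 31 = 24^2 * 24 = 18*24 = 29
  bit 2 = 1: r = r^2 * 24 mod 31 = 29^2 * 24 = 4*24 = 3
  bit 3 = 0: r = r^2 mod 31 = 3^2 = 9
  bit 4 = 1: r = r^2 * 24 mod 31 = 9^2 * 24 = 19*24 = 22
  -> B = 22
s = B^a = 22^4 mod 31  (bits of 4 = 100)
  bit 0 = 1: r = r^2 * 22 mod 31 = 1^2 * 22 = 1*22 = 22
  bit 1 = 0: r = r^2 mod 31 = 22^2 = 19
  bit 2 = 0: r = r^2 mod 31 = 19^2 = 20
  -> s = B^a = 20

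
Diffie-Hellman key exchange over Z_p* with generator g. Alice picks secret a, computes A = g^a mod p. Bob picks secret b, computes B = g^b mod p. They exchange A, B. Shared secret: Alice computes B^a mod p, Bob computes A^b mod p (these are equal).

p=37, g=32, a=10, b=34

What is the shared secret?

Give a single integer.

A = 32^10 mod 37  (bits of 10 = 1010)
  bit 0 = 1: r = r^2 * 32 mod 37 = 1^2 * 32 = 1*32 = 32
  bit 1 = 0: r = r^2 mod 37 = 32^2 = 25
  bit 2 = 1: r = r^2 * 32 mod 37 = 25^2 * 32 = 33*32 = 20
  bit 3 = 0: r = r^2 mod 37 = 20^2 = 30
  -> A = 30
B = 32^34 mod 37  (bits of 34 = 100010)
  bit 0 = 1: r = r^2 * 32 mod 37 = 1^2 * 32 = 1*32 = 32
  bit 1 = 0: r = r^2 mod 37 = 32^2 = 25
  bit 2 = 0: r = r^2 mod 37 = 25^2 = 33
  bit 3 = 0: r = r^2 mod 37 = 33^2 = 16
  bit 4 = 1: r = r^2 * 32 mod 37 = 16^2 * 32 = 34*32 = 15
  bit 5 = 0: r = r^2 mod 37 = 15^2 = 3
  -> B = 3
s = B^a = 3^10 mod 37  (bits of 10 = 1010)
  bit 0 = 1: r = r^2 * 3 mod 37 = 1^2 * 3 = 1*3 = 3
  bit 1 = 0: r = r^2 mod 37 = 3^2 = 9
  bit 2 = 1: r = r^2 * 3 mod 37 = 9^2 * 3 = 7*3 = 21
  bit 3 = 0: r = r^2 mod 37 = 21^2 = 34
  -> s = B^a = 34

Answer: 34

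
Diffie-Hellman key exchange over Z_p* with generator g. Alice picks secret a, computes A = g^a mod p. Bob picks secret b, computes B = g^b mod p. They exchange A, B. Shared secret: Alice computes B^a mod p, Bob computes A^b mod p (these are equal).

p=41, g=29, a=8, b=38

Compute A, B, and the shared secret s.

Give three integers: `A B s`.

Answer: 18 2 10

Derivation:
A = 29^8 mod 41  (bits of 8 = 1000)
  bit 0 = 1: r = r^2 * 29 mod 41 = 1^2 * 29 = 1*29 = 29
  bit 1 = 0: r = r^2 mod 41 = 29^2 = 21
  bit 2 = 0: r = r^2 mod 41 = 21^2 = 31
  bit 3 = 0: r = r^2 mod 41 = 31^2 = 18
  -> A = 18
B = 29^38 mod 41  (bits of 38 = 100110)
  bit 0 = 1: r = r^2 * 29 mod 41 = 1^2 * 29 = 1*29 = 29
  bit 1 = 0: r = r^2 mod 41 = 29^2 = 21
  bit 2 = 0: r = r^2 mod 41 = 21^2 = 31
  bit 3 = 1: r = r^2 * 29 mod 41 = 31^2 * 29 = 18*29 = 30
  bit 4 = 1: r = r^2 * 29 mod 41 = 30^2 * 29 = 39*29 = 24
  bit 5 = 0: r = r^2 mod 41 = 24^2 = 2
  -> B = 2
s = B^a = 2^8 mod 41  (bits of 8 = 1000)
  bit 0 = 1: r = r^2 * 2 mod 41 = 1^2 * 2 = 1*2 = 2
  bit 1 = 0: r = r^2 mod 41 = 2^2 = 4
  bit 2 = 0: r = r^2 mod 41 = 4^2 = 16
  bit 3 = 0: r = r^2 mod 41 = 16^2 = 10
  -> s = B^a = 10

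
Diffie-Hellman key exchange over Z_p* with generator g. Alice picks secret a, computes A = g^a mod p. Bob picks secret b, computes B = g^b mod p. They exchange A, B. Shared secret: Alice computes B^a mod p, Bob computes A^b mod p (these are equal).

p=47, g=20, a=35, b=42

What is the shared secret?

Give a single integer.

Answer: 2

Derivation:
A = 20^35 mod 47  (bits of 35 = 100011)
  bit 0 = 1: r = r^2 * 20 mod 47 = 1^2 * 20 = 1*20 = 20
  bit 1 = 0: r = r^2 mod 47 = 20^2 = 24
  bit 2 = 0: r = r^2 mod 47 = 24^2 = 12
  bit 3 = 0: r = r^2 mod 47 = 12^2 = 3
  bit 4 = 1: r = r^2 * 20 mod 47 = 3^2 * 20 = 9*20 = 39
  bit 5 = 1: r = r^2 * 20 mod 47 = 39^2 * 20 = 17*20 = 11
  -> A = 11
B = 20^42 mod 47  (bits of 42 = 101010)
  bit 0 = 1: r = r^2 * 20 mod 47 = 1^2 * 20 = 1*20 = 20
  bit 1 = 0: r = r^2 mod 47 = 20^2 = 24
  bit 2 = 1: r = r^2 * 20 mod 47 = 24^2 * 20 = 12*20 = 5
  bit 3 = 0: r = r^2 mod 47 = 5^2 = 25
  bit 4 = 1: r = r^2 * 20 mod 47 = 25^2 * 20 = 14*20 = 45
  bit 5 = 0: r = r^2 mod 47 = 45^2 = 4
  -> B = 4
s = B^a = 4^35 mod 47  (bits of 35 = 100011)
  bit 0 = 1: r = r^2 * 4 mod 47 = 1^2 * 4 = 1*4 = 4
  bit 1 = 0: r = r^2 mod 47 = 4^2 = 16
  bit 2 = 0: r = r^2 mod 47 = 16^2 = 21
  bit 3 = 0: r = r^2 mod 47 = 21^2 = 18
  bit 4 = 1: r = r^2 * 4 mod 47 = 18^2 * 4 = 42*4 = 27
  bit 5 = 1: r = r^2 * 4 mod 47 = 27^2 * 4 = 24*4 = 2
  -> s = B^a = 2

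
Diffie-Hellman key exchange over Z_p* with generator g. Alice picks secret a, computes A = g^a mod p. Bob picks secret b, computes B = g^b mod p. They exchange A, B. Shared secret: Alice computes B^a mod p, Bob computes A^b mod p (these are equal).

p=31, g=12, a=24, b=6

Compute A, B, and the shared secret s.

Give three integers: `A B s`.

A = 12^24 mod 31  (bits of 24 = 11000)
  bit 0 = 1: r = r^2 * 12 mod 31 = 1^2 * 12 = 1*12 = 12
  bit 1 = 1: r = r^2 * 12 mod 31 = 12^2 * 12 = 20*12 = 23
  bit 2 = 0: r = r^2 mod 31 = 23^2 = 2
  bit 3 = 0: r = r^2 mod 31 = 2^2 = 4
  bit 4 = 0: r = r^2 mod 31 = 4^2 = 16
  -> A = 16
B = 12^6 mod 31  (bits of 6 = 110)
  bit 0 = 1: r = r^2 * 12 mod 31 = 1^2 * 12 = 1*12 = 12
  bit 1 = 1: r = r^2 * 12 mod 31 = 12^2 * 12 = 20*12 = 23
  bit 2 = 0: r = r^2 mod 31 = 23^2 = 2
  -> B = 2
s = B^a = 2^24 mod 31  (bits of 24 = 11000)
  bit 0 = 1: r = r^2 * 2 mod 31 = 1^2 * 2 = 1*2 = 2
  bit 1 = 1: r = r^2 * 2 mod 31 = 2^2 * 2 = 4*2 = 8
  bit 2 = 0: r = r^2 mod 31 = 8^2 = 2
  bit 3 = 0: r = r^2 mod 31 = 2^2 = 4
  bit 4 = 0: r = r^2 mod 31 = 4^2 = 16
  -> s = B^a = 16

Answer: 16 2 16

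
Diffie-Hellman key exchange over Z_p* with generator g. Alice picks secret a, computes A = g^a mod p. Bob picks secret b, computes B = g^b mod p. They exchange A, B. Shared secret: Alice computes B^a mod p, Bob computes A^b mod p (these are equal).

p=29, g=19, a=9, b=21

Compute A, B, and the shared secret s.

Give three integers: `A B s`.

A = 19^9 mod 29  (bits of 9 = 1001)
  bit 0 = 1: r = r^2 * 19 mod 29 = 1^2 * 19 = 1*19 = 19
  bit 1 = 0: r = r^2 mod 29 = 19^2 = 13
  bit 2 = 0: r = r^2 mod 29 = 13^2 = 24
  bit 3 = 1: r = r^2 * 19 mod 29 = 24^2 * 19 = 25*19 = 11
  -> A = 11
B = 19^21 mod 29  (bits of 21 = 10101)
  bit 0 = 1: r = r^2 * 19 mod 29 = 1^2 * 19 = 1*19 = 19
  bit 1 = 0: r = r^2 mod 29 = 19^2 = 13
  bit 2 = 1: r = r^2 * 19 mod 29 = 13^2 * 19 = 24*19 = 21
  bit 3 = 0: r = r^2 mod 29 = 21^2 = 6
  bit 4 = 1: r = r^2 * 19 mod 29 = 6^2 * 19 = 7*19 = 17
  -> B = 17
s = B^a = 17^9 mod 29  (bits of 9 = 1001)
  bit 0 = 1: r = r^2 * 17 mod 29 = 1^2 * 17 = 1*17 = 17
  bit 1 = 0: r = r^2 mod 29 = 17^2 = 28
  bit 2 = 0: r = r^2 mod 29 = 28^2 = 1
  bit 3 = 1: r = r^2 * 17 mod 29 = 1^2 * 17 = 1*17 = 17
  -> s = B^a = 17

Answer: 11 17 17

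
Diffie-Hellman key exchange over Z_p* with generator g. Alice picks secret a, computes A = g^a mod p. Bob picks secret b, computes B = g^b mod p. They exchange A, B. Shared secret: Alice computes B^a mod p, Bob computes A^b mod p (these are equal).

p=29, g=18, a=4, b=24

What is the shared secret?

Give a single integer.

A = 18^4 mod 29  (bits of 4 = 100)
  bit 0 = 1: r = r^2 * 18 mod 29 = 1^2 * 18 = 1*18 = 18
  bit 1 = 0: r = r^2 mod 29 = 18^2 = 5
  bit 2 = 0: r = r^2 mod 29 = 5^2 = 25
  -> A = 25
B = 18^24 mod 29  (bits of 24 = 11000)
  bit 0 = 1: r = r^2 * 18 mod 29 = 1^2 * 18 = 1*18 = 18
  bit 1 = 1: r = r^2 * 18 mod 29 = 18^2 * 18 = 5*18 = 3
  bit 2 = 0: r = r^2 mod 29 = 3^2 = 9
  bit 3 = 0: r = r^2 mod 29 = 9^2 = 23
  bit 4 = 0: r = r^2 mod 29 = 23^2 = 7
  -> B = 7
s = B^a = 7^4 mod 29  (bits of 4 = 100)
  bit 0 = 1: r = r^2 * 7 mod 29 = 1^2 * 7 = 1*7 = 7
  bit 1 = 0: r = r^2 mod 29 = 7^2 = 20
  bit 2 = 0: r = r^2 mod 29 = 20^2 = 23
  -> s = B^a = 23

Answer: 23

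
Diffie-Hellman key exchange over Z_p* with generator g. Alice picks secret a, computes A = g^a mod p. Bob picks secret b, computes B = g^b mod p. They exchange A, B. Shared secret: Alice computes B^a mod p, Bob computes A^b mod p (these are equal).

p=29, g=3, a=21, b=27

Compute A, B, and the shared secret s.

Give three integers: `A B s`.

A = 3^21 mod 29  (bits of 21 = 10101)
  bit 0 = 1: r = r^2 * 3 mod 29 = 1^2 * 3 = 1*3 = 3
  bit 1 = 0: r = r^2 mod 29 = 3^2 = 9
  bit 2 = 1: r = r^2 * 3 mod 29 = 9^2 * 3 = 23*3 = 11
  bit 3 = 0: r = r^2 mod 29 = 11^2 = 5
  bit 4 = 1: r = r^2 * 3 mod 29 = 5^2 * 3 = 25*3 = 17
  -> A = 17
B = 3^27 mod 29  (bits of 27 = 11011)
  bit 0 = 1: r = r^2 * 3 mod 29 = 1^2 * 3 = 1*3 = 3
  bit 1 = 1: r = r^2 * 3 mod 29 = 3^2 * 3 = 9*3 = 27
  bit 2 = 0: r = r^2 mod 29 = 27^2 = 4
  bit 3 = 1: r = r^2 * 3 mod 29 = 4^2 * 3 = 16*3 = 19
  bit 4 = 1: r = r^2 * 3 mod 29 = 19^2 * 3 = 13*3 = 10
  -> B = 10
s = B^a = 10^21 mod 29  (bits of 21 = 10101)
  bit 0 = 1: r = r^2 * 10 mod 29 = 1^2 * 10 = 1*10 = 10
  bit 1 = 0: r = r^2 mod 29 = 10^2 = 13
  bit 2 = 1: r = r^2 * 10 mod 29 = 13^2 * 10 = 24*10 = 8
  bit 3 = 0: r = r^2 mod 29 = 8^2 = 6
  bit 4 = 1: r = r^2 * 10 mod 29 = 6^2 * 10 = 7*10 = 12
  -> s = B^a = 12

Answer: 17 10 12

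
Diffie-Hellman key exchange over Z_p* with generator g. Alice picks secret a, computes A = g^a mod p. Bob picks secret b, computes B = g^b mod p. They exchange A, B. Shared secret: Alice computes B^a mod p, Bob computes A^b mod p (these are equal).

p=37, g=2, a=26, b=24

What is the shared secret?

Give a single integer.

A = 2^26 mod 37  (bits of 26 = 11010)
  bit 0 = 1: r = r^2 * 2 mod 37 = 1^2 * 2 = 1*2 = 2
  bit 1 = 1: r = r^2 * 2 mod 37 = 2^2 * 2 = 4*2 = 8
  bit 2 = 0: r = r^2 mod 37 = 8^2 = 27
  bit 3 = 1: r = r^2 * 2 mod 37 = 27^2 * 2 = 26*2 = 15
  bit 4 = 0: r = r^2 mod 37 = 15^2 = 3
  -> A = 3
B = 2^24 mod 37  (bits of 24 = 11000)
  bit 0 = 1: r = r^2 * 2 mod 37 = 1^2 * 2 = 1*2 = 2
  bit 1 = 1: r = r^2 * 2 mod 37 = 2^2 * 2 = 4*2 = 8
  bit 2 = 0: r = r^2 mod 37 = 8^2 = 27
  bit 3 = 0: r = r^2 mod 37 = 27^2 = 26
  bit 4 = 0: r = r^2 mod 37 = 26^2 = 10
  -> B = 10
s = B^a = 10^26 mod 37  (bits of 26 = 11010)
  bit 0 = 1: r = r^2 * 10 mod 37 = 1^2 * 10 = 1*10 = 10
  bit 1 = 1: r = r^2 * 10 mod 37 = 10^2 * 10 = 26*10 = 1
  bit 2 = 0: r = r^2 mod 37 = 1^2 = 1
  bit 3 = 1: r = r^2 * 10 mod 37 = 1^2 * 10 = 1*10 = 10
  bit 4 = 0: r = r^2 mod 37 = 10^2 = 26
  -> s = B^a = 26

Answer: 26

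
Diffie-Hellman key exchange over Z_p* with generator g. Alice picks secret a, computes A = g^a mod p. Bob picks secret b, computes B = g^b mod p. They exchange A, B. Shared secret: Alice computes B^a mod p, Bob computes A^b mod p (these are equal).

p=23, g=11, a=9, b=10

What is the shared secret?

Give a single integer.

A = 11^9 mod 23  (bits of 9 = 1001)
  bit 0 = 1: r = r^2 * 11 mod 23 = 1^2 * 11 = 1*11 = 11
  bit 1 = 0: r = r^2 mod 23 = 11^2 = 6
  bit 2 = 0: r = r^2 mod 23 = 6^2 = 13
  bit 3 = 1: r = r^2 * 11 mod 23 = 13^2 * 11 = 8*11 = 19
  -> A = 19
B = 11^10 mod 23  (bits of 10 = 1010)
  bit 0 = 1: r = r^2 * 11 mod 23 = 1^2 * 11 = 1*11 = 11
  bit 1 = 0: r = r^2 mod 23 = 11^2 = 6
  bit 2 = 1: r = r^2 * 11 mod 23 = 6^2 * 11 = 13*11 = 5
  bit 3 = 0: r = r^2 mod 23 = 5^2 = 2
  -> B = 2
s = B^a = 2^9 mod 23  (bits of 9 = 1001)
  bit 0 = 1: r = r^2 * 2 mod 23 = 1^2 * 2 = 1*2 = 2
  bit 1 = 0: r = r^2 mod 23 = 2^2 = 4
  bit 2 = 0: r = r^2 mod 23 = 4^2 = 16
  bit 3 = 1: r = r^2 * 2 mod 23 = 16^2 * 2 = 3*2 = 6
  -> s = B^a = 6

Answer: 6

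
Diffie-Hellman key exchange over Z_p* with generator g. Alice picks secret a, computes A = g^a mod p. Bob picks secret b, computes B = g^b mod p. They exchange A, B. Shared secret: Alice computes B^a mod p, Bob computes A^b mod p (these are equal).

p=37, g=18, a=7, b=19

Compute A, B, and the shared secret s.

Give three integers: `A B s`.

A = 18^7 mod 37  (bits of 7 = 111)
  bit 0 = 1: r = r^2 * 18 mod 37 = 1^2 * 18 = 1*18 = 18
  bit 1 = 1: r = r^2 * 18 mod 37 = 18^2 * 18 = 28*18 = 23
  bit 2 = 1: r = r^2 * 18 mod 37 = 23^2 * 18 = 11*18 = 13
  -> A = 13
B = 18^19 mod 37  (bits of 19 = 10011)
  bit 0 = 1: r = r^2 * 18 mod 37 = 1^2 * 18 = 1*18 = 18
  bit 1 = 0: r = r^2 mod 37 = 18^2 = 28
  bit 2 = 0: r = r^2 mod 37 = 28^2 = 7
  bit 3 = 1: r = r^2 * 18 mod 37 = 7^2 * 18 = 12*18 = 31
  bit 4 = 1: r = r^2 * 18 mod 37 = 31^2 * 18 = 36*18 = 19
  -> B = 19
s = B^a = 19^7 mod 37  (bits of 7 = 111)
  bit 0 = 1: r = r^2 * 19 mod 37 = 1^2 * 19 = 1*19 = 19
  bit 1 = 1: r = r^2 * 19 mod 37 = 19^2 * 19 = 28*19 = 14
  bit 2 = 1: r = r^2 * 19 mod 37 = 14^2 * 19 = 11*19 = 24
  -> s = B^a = 24

Answer: 13 19 24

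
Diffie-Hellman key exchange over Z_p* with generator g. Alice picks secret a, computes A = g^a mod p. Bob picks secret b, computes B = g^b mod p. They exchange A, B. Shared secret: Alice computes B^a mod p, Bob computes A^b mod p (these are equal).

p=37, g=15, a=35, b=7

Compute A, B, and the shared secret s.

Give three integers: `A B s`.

Answer: 5 35 18

Derivation:
A = 15^35 mod 37  (bits of 35 = 100011)
  bit 0 = 1: r = r^2 * 15 mod 37 = 1^2 * 15 = 1*15 = 15
  bit 1 = 0: r = r^2 mod 37 = 15^2 = 3
  bit 2 = 0: r = r^2 mod 37 = 3^2 = 9
  bit 3 = 0: r = r^2 mod 37 = 9^2 = 7
  bit 4 = 1: r = r^2 * 15 mod 37 = 7^2 * 15 = 12*15 = 32
  bit 5 = 1: r = r^2 * 15 mod 37 = 32^2 * 15 = 25*15 = 5
  -> A = 5
B = 15^7 mod 37  (bits of 7 = 111)
  bit 0 = 1: r = r^2 * 15 mod 37 = 1^2 * 15 = 1*15 = 15
  bit 1 = 1: r = r^2 * 15 mod 37 = 15^2 * 15 = 3*15 = 8
  bit 2 = 1: r = r^2 * 15 mod 37 = 8^2 * 15 = 27*15 = 35
  -> B = 35
s = B^a = 35^35 mod 37  (bits of 35 = 100011)
  bit 0 = 1: r = r^2 * 35 mod 37 = 1^2 * 35 = 1*35 = 35
  bit 1 = 0: r = r^2 mod 37 = 35^2 = 4
  bit 2 = 0: r = r^2 mod 37 = 4^2 = 16
  bit 3 = 0: r = r^2 mod 37 = 16^2 = 34
  bit 4 = 1: r = r^2 * 35 mod 37 = 34^2 * 35 = 9*35 = 19
  bit 5 = 1: r = r^2 * 35 mod 37 = 19^2 * 35 = 28*35 = 18
  -> s = B^a = 18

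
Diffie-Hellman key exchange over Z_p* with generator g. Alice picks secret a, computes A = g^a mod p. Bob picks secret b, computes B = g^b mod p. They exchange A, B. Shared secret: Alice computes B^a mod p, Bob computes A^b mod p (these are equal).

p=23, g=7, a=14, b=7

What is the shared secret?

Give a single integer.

Answer: 13

Derivation:
A = 7^14 mod 23  (bits of 14 = 1110)
  bit 0 = 1: r = r^2 * 7 mod 23 = 1^2 * 7 = 1*7 = 7
  bit 1 = 1: r = r^2 * 7 mod 23 = 7^2 * 7 = 3*7 = 21
  bit 2 = 1: r = r^2 * 7 mod 23 = 21^2 * 7 = 4*7 = 5
  bit 3 = 0: r = r^2 mod 23 = 5^2 = 2
  -> A = 2
B = 7^7 mod 23  (bits of 7 = 111)
  bit 0 = 1: r = r^2 * 7 mod 23 = 1^2 * 7 = 1*7 = 7
  bit 1 = 1: r = r^2 * 7 mod 23 = 7^2 * 7 = 3*7 = 21
  bit 2 = 1: r = r^2 * 7 mod 23 = 21^2 * 7 = 4*7 = 5
  -> B = 5
s = B^a = 5^14 mod 23  (bits of 14 = 1110)
  bit 0 = 1: r = r^2 * 5 mod 23 = 1^2 * 5 = 1*5 = 5
  bit 1 = 1: r = r^2 * 5 mod 23 = 5^2 * 5 = 2*5 = 10
  bit 2 = 1: r = r^2 * 5 mod 23 = 10^2 * 5 = 8*5 = 17
  bit 3 = 0: r = r^2 mod 23 = 17^2 = 13
  -> s = B^a = 13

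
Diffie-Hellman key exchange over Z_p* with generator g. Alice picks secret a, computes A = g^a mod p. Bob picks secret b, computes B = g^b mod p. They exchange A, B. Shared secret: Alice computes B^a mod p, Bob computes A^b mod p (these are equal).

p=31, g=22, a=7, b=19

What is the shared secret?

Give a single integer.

A = 22^7 mod 31  (bits of 7 = 111)
  bit 0 = 1: r = r^2 * 22 mod 31 = 1^2 * 22 = 1*22 = 22
  bit 1 = 1: r = r^2 * 22 mod 31 = 22^2 * 22 = 19*22 = 15
  bit 2 = 1: r = r^2 * 22 mod 31 = 15^2 * 22 = 8*22 = 21
  -> A = 21
B = 22^19 mod 31  (bits of 19 = 10011)
  bit 0 = 1: r = r^2 * 22 mod 31 = 1^2 * 22 = 1*22 = 22
  bit 1 = 0: r = r^2 mod 31 = 22^2 = 19
  bit 2 = 0: r = r^2 mod 31 = 19^2 = 20
  bit 3 = 1: r = r^2 * 22 mod 31 = 20^2 * 22 = 28*22 = 27
  bit 4 = 1: r = r^2 * 22 mod 31 = 27^2 * 22 = 16*22 = 11
  -> B = 11
s = B^a = 11^7 mod 31  (bits of 7 = 111)
  bit 0 = 1: r = r^2 * 11 mod 31 = 1^2 * 11 = 1*11 = 11
  bit 1 = 1: r = r^2 * 11 mod 31 = 11^2 * 11 = 28*11 = 29
  bit 2 = 1: r = r^2 * 11 mod 31 = 29^2 * 11 = 4*11 = 13
  -> s = B^a = 13

Answer: 13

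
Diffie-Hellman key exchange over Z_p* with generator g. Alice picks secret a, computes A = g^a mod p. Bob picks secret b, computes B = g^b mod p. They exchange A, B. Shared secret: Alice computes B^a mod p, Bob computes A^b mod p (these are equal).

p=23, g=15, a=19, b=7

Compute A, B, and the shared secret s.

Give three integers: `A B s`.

Answer: 19 11 15

Derivation:
A = 15^19 mod 23  (bits of 19 = 10011)
  bit 0 = 1: r = r^2 * 15 mod 23 = 1^2 * 15 = 1*15 = 15
  bit 1 = 0: r = r^2 mod 23 = 15^2 = 18
  bit 2 = 0: r = r^2 mod 23 = 18^2 = 2
  bit 3 = 1: r = r^2 * 15 mod 23 = 2^2 * 15 = 4*15 = 14
  bit 4 = 1: r = r^2 * 15 mod 23 = 14^2 * 15 = 12*15 = 19
  -> A = 19
B = 15^7 mod 23  (bits of 7 = 111)
  bit 0 = 1: r = r^2 * 15 mod 23 = 1^2 * 15 = 1*15 = 15
  bit 1 = 1: r = r^2 * 15 mod 23 = 15^2 * 15 = 18*15 = 17
  bit 2 = 1: r = r^2 * 15 mod 23 = 17^2 * 15 = 13*15 = 11
  -> B = 11
s = B^a = 11^19 mod 23  (bits of 19 = 10011)
  bit 0 = 1: r = r^2 * 11 mod 23 = 1^2 * 11 = 1*11 = 11
  bit 1 = 0: r = r^2 mod 23 = 11^2 = 6
  bit 2 = 0: r = r^2 mod 23 = 6^2 = 13
  bit 3 = 1: r = r^2 * 11 mod 23 = 13^2 * 11 = 8*11 = 19
  bit 4 = 1: r = r^2 * 11 mod 23 = 19^2 * 11 = 16*11 = 15
  -> s = B^a = 15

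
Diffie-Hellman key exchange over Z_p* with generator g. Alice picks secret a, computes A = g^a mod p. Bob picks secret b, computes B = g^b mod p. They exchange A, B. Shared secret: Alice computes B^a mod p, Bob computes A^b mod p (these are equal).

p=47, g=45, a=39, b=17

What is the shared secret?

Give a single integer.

A = 45^39 mod 47  (bits of 39 = 100111)
  bit 0 = 1: r = r^2 * 45 mod 47 = 1^2 * 45 = 1*45 = 45
  bit 1 = 0: r = r^2 mod 47 = 45^2 = 4
  bit 2 = 0: r = r^2 mod 47 = 4^2 = 16
  bit 3 = 1: r = r^2 * 45 mod 47 = 16^2 * 45 = 21*45 = 5
  bit 4 = 1: r = r^2 * 45 mod 47 = 5^2 * 45 = 25*45 = 44
  bit 5 = 1: r = r^2 * 45 mod 47 = 44^2 * 45 = 9*45 = 29
  -> A = 29
B = 45^17 mod 47  (bits of 17 = 10001)
  bit 0 = 1: r = r^2 * 45 mod 47 = 1^2 * 45 = 1*45 = 45
  bit 1 = 0: r = r^2 mod 47 = 45^2 = 4
  bit 2 = 0: r = r^2 mod 47 = 4^2 = 16
  bit 3 = 0: r = r^2 mod 47 = 16^2 = 21
  bit 4 = 1: r = r^2 * 45 mod 47 = 21^2 * 45 = 18*45 = 11
  -> B = 11
s = B^a = 11^39 mod 47  (bits of 39 = 100111)
  bit 0 = 1: r = r^2 * 11 mod 47 = 1^2 * 11 = 1*11 = 11
  bit 1 = 0: r = r^2 mod 47 = 11^2 = 27
  bit 2 = 0: r = r^2 mod 47 = 27^2 = 24
  bit 3 = 1: r = r^2 * 11 mod 47 = 24^2 * 11 = 12*11 = 38
  bit 4 = 1: r = r^2 * 11 mod 47 = 38^2 * 11 = 34*11 = 45
  bit 5 = 1: r = r^2 * 11 mod 47 = 45^2 * 11 = 4*11 = 44
  -> s = B^a = 44

Answer: 44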